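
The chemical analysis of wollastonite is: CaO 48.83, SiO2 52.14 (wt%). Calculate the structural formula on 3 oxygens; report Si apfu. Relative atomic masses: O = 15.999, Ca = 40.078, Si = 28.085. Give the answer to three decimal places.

CaO (M=56.077): mol = 0.87077; Ca = 0.87077, O = 0.87077.
SiO2 (M=60.083): mol = 0.86780; Si = 0.86780, O = 1.73560.
ΣO = 2.60637; factor = 3/ΣO = 1.15103.
Si apfu = 0.86780 × 1.15103 = 0.999.

0.999 Si apfu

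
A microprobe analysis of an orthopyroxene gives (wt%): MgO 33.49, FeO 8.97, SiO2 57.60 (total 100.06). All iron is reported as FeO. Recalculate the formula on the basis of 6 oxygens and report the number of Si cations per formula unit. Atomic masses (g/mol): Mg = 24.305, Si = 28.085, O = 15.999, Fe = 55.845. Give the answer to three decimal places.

33.49 wt% MgO ÷ 40.304 g/mol = 0.83093 mol, giving 0.83093 Mg and 0.83093 O.
8.97 wt% FeO ÷ 71.844 g/mol = 0.12485 mol, giving 0.12485 Fe and 0.12485 O.
57.60 wt% SiO2 ÷ 60.083 g/mol = 0.95867 mol, giving 0.95867 Si and 1.91734 O.
Oxygen sums to 2.87312; scaling by 6/2.87312 = 2.08832 puts the formula on 6 O.
Si: 0.95867 × 2.08832 = 2.002 atoms per formula unit.

2.002 Si apfu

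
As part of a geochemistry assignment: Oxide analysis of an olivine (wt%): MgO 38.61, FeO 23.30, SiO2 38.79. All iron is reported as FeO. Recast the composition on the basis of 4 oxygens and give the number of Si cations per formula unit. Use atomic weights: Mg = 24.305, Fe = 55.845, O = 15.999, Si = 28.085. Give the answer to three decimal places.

38.61 wt% MgO ÷ 40.304 g/mol = 0.95797 mol, giving 0.95797 Mg and 0.95797 O.
23.30 wt% FeO ÷ 71.844 g/mol = 0.32431 mol, giving 0.32431 Fe and 0.32431 O.
38.79 wt% SiO2 ÷ 60.083 g/mol = 0.64561 mol, giving 0.64561 Si and 1.29122 O.
Oxygen sums to 2.57350; scaling by 4/2.57350 = 1.55430 puts the formula on 4 O.
Si: 0.64561 × 1.55430 = 1.003 atoms per formula unit.

1.003 Si apfu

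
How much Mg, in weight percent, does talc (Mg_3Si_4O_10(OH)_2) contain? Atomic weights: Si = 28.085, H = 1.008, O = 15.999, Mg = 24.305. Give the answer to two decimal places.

Formula mass = 3·24.305 + 4·28.085 + 12·15.999 + 2·1.008 = 379.259 g/mol, of which 72.915 g is Mg.
So Mg makes up 72.915/379.259 = 0.1923 of the mass, i.e. 19.23%.

19.23 weight percent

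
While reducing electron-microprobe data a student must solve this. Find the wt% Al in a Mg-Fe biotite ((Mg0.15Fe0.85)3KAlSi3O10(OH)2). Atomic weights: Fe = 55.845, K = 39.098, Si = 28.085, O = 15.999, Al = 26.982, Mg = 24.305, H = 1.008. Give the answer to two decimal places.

M((Mg0.15Fe0.85)3KAlSi3O10(OH)2) = 497.681 g/mol.
Al contributes 1 × 26.982 = 26.982 g per mole.
26.982/497.681 = 0.0542 → 5.42%.

5.42 weight percent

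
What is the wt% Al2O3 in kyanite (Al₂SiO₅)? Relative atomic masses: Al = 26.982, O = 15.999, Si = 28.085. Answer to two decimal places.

62.92 wt%

Molar mass of Al₂SiO₅ = 2*26.982 + 1*28.085 + 5*15.999 = 162.044 g/mol.
Each formula unit contains 2 Al, equivalent to 2/2 = 1.0000 mol Al2O3.
M(Al2O3) = 2×26.982 + 3×15.999 = 101.961 g/mol.
Mass of Al2O3 per formula unit = 1.0000 × 101.961 = 101.961 g.
Al2O3 wt% = 101.961 / 162.044 × 100 = 62.92%.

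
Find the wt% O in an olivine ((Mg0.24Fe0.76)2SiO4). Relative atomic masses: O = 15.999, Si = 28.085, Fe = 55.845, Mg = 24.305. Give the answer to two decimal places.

M((Mg0.24Fe0.76)2SiO4) = 188.632 g/mol.
O contributes 4 × 15.999 = 63.996 g per mole.
63.996/188.632 = 0.3393 → 33.93%.

33.93 mass %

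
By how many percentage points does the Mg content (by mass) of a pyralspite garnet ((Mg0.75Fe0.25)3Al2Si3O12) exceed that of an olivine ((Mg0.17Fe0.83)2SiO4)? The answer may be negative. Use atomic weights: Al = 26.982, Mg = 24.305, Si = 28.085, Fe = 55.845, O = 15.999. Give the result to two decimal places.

Mg in (Mg0.75Fe0.25)3Al2Si3O12: molar mass 426.777 g/mol; 2.25×24.305 = 54.686 g → 12.81 wt%.
Mg in (Mg0.17Fe0.83)2SiO4: molar mass 193.047 g/mol; 0.34×24.305 = 8.264 g → 4.28 wt%.
Difference = 12.81 − 4.28 = 8.53 percentage points.

8.53 percentage points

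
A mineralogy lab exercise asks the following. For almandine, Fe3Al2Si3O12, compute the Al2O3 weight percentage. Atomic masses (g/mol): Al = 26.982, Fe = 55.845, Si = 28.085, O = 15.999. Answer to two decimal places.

20.48 wt%

Molar mass of Fe3Al2Si3O12 = 3·55.845 + 2·26.982 + 3·28.085 + 12·15.999 = 497.742 g/mol.
Each formula unit contains 2 Al, equivalent to 2/2 = 1.0000 mol Al2O3.
M(Al2O3) = 2×26.982 + 3×15.999 = 101.961 g/mol.
Mass of Al2O3 per formula unit = 1.0000 × 101.961 = 101.961 g.
Al2O3 wt% = 101.961 / 497.742 × 100 = 20.48%.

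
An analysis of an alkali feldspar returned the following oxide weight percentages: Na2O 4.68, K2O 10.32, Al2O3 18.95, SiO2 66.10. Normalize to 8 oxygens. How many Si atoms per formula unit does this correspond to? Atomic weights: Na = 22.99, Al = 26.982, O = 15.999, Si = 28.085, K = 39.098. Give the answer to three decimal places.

2.991 Si apfu

Na2O (M=61.979): mol = 0.07551; Na = 0.15102, O = 0.07551.
K2O (M=94.195): mol = 0.10956; K = 0.21912, O = 0.10956.
Al2O3 (M=101.961): mol = 0.18586; Al = 0.37172, O = 0.55758.
SiO2 (M=60.083): mol = 1.10014; Si = 1.10014, O = 2.20028.
ΣO = 2.94293; factor = 8/ΣO = 2.71838.
Si apfu = 1.10014 × 2.71838 = 2.991.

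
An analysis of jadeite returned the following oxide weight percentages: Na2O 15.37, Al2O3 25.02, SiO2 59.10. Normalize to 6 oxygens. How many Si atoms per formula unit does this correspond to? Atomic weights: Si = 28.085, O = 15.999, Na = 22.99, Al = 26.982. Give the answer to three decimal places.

Na2O: 15.37/61.979 = 0.24799 mol → 0.49598 mol Na, 0.24799 mol O.
Al2O3: 25.02/101.961 = 0.24539 mol → 0.49078 mol Al, 0.73617 mol O.
SiO2: 59.10/60.083 = 0.98364 mol → 0.98364 mol Si, 1.96728 mol O.
Total oxygen = 2.95144 mol. Normalization factor = 6/2.95144 = 2.03291.
Si per 6 O = 0.98364 × 2.03291 = 2.000.

2.000 Si apfu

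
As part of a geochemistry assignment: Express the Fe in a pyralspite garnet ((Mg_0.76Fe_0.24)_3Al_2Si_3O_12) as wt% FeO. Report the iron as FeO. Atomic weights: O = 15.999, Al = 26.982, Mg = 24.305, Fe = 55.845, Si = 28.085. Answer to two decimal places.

Molar mass of (Mg_0.76Fe_0.24)_3Al_2Si_3O_12 = 2.28·24.305 + 0.72·55.845 + 2·26.982 + 3·28.085 + 12·15.999 = 425.831 g/mol.
Each formula unit contains 0.72 Fe, equivalent to 0.72/1 = 0.7200 mol FeO.
M(FeO) = 1×55.845 + 1×15.999 = 71.844 g/mol.
Mass of FeO per formula unit = 0.7200 × 71.844 = 51.728 g.
FeO wt% = 51.728 / 425.831 × 100 = 12.15%.

12.15 wt%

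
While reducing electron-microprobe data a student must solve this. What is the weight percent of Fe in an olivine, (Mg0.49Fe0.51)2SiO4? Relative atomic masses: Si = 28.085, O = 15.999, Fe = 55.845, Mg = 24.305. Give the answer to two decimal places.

32.95 weight percent

Molar mass of (Mg0.49Fe0.51)2SiO4: 0.98×24.305 + 1.02×55.845 + 1×28.085 + 4×15.999 = 172.862 g/mol.
Mass of Fe per formula unit: 1.02 × 55.845 = 56.962 g.
Weight fraction Fe = 56.962 / 172.862 = 0.3295.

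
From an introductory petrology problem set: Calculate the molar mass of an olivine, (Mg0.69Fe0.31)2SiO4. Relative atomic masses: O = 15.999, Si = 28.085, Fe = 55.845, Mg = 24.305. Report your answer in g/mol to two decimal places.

160.25 g/mol

M = 1.38(24.305) + 0.62(55.845) + 1(28.085) + 4(15.999)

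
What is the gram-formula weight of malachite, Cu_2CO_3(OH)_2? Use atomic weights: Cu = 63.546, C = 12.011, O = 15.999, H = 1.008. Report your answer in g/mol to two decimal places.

Cu: 2 × 63.546 = 127.0920
C: 1 × 12.011 = 12.0110
O: 5 × 15.999 = 79.9950
H: 2 × 1.008 = 2.0160
Summing the contributions gives the formula mass.

221.11 g/mol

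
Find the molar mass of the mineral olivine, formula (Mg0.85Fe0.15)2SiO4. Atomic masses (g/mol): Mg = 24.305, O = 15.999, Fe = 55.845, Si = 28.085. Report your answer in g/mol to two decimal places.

150.15 g/mol

Mg: 1.70 × 24.305 = 41.3185
Fe: 0.30 × 55.845 = 16.7535
Si: 1 × 28.085 = 28.0850
O: 4 × 15.999 = 63.9960
Summing the contributions gives the formula mass.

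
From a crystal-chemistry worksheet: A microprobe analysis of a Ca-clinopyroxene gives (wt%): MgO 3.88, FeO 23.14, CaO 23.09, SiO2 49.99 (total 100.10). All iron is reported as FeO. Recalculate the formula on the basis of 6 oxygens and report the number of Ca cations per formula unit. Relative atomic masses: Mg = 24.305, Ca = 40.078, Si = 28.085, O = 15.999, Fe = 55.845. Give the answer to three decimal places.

0.991 Ca apfu

MgO (M=40.304): mol = 0.09627; Mg = 0.09627, O = 0.09627.
FeO (M=71.844): mol = 0.32209; Fe = 0.32209, O = 0.32209.
CaO (M=56.077): mol = 0.41176; Ca = 0.41176, O = 0.41176.
SiO2 (M=60.083): mol = 0.83202; Si = 0.83202, O = 1.66404.
ΣO = 2.49416; factor = 6/ΣO = 2.40562.
Ca apfu = 0.41176 × 2.40562 = 0.991.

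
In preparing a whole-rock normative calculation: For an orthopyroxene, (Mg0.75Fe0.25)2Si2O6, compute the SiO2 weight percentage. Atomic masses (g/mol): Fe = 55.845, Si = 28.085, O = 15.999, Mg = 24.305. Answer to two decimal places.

55.49 wt%

Formula mass = 216.544 g/mol.
2 Si → 2.0000 mol SiO2 per formula unit; M(SiO2) = 60.083, so SiO2 mass = 120.166 g.
120.166/216.544 × 100 = 55.49 wt%.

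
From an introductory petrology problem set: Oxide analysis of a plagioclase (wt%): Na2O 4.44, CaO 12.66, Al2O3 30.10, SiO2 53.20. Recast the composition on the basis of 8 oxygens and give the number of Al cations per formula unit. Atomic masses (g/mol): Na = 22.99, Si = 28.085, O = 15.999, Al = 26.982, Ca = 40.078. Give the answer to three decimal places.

Na2O (M=61.979): mol = 0.07164; Na = 0.14328, O = 0.07164.
CaO (M=56.077): mol = 0.22576; Ca = 0.22576, O = 0.22576.
Al2O3 (M=101.961): mol = 0.29521; Al = 0.59042, O = 0.88563.
SiO2 (M=60.083): mol = 0.88544; Si = 0.88544, O = 1.77088.
ΣO = 2.95391; factor = 8/ΣO = 2.70827.
Al apfu = 0.59042 × 2.70827 = 1.599.

1.599 Al apfu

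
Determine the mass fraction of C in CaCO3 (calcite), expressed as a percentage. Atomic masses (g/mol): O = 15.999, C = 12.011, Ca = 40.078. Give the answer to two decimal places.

Formula mass = 1*40.078 + 1*12.011 + 3*15.999 = 100.086 g/mol, of which 12.011 g is C.
So C makes up 12.011/100.086 = 0.1200 of the mass, i.e. 12.00%.

12.00 wt%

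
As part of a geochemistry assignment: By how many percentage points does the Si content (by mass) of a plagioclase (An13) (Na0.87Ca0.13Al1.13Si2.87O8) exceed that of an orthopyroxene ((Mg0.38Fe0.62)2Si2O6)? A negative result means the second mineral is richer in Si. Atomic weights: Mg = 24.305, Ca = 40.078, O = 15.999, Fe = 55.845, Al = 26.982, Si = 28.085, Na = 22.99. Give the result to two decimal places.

7.08 percentage points

First mineral: 80.604 g Si in 264.297 g formula = 30.50 wt% Si.
Second mineral: 56.170 g Si in 239.884 g formula = 23.42 wt% Si.
30.50% − 23.42% gives a difference of 7.08 percentage points.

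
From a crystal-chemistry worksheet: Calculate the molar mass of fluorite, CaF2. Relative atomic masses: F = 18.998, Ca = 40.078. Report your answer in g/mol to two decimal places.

78.07 g/mol

Ca: 1 × 40.078 = 40.0780
F: 2 × 18.998 = 37.9960
Summing the contributions gives the formula mass.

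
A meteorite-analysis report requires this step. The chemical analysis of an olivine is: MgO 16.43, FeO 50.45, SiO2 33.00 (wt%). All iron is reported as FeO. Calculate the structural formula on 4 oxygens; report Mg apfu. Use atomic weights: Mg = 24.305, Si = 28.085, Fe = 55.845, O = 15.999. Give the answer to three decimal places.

0.738 Mg apfu

MgO: 16.43/40.304 = 0.40765 mol → 0.40765 mol Mg, 0.40765 mol O.
FeO: 50.45/71.844 = 0.70222 mol → 0.70222 mol Fe, 0.70222 mol O.
SiO2: 33.00/60.083 = 0.54924 mol → 0.54924 mol Si, 1.09848 mol O.
Total oxygen = 2.20835 mol. Normalization factor = 4/2.20835 = 1.81131.
Mg per 4 O = 0.40765 × 1.81131 = 0.738.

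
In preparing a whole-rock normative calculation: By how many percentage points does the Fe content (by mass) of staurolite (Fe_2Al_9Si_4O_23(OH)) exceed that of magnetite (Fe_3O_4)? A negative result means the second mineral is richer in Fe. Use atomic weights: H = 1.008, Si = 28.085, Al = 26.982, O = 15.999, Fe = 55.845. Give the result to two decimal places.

M(Fe_2Al_9Si_4O_23(OH)) = 851.852 g/mol, so wt% Fe = 111.690/851.852 × 100 = 13.11%.
M(Fe_3O_4) = 231.531 g/mol, so wt% Fe = 167.535/231.531 × 100 = 72.36%.
13.11 − 72.36 = -59.25 pp.

-59.25 percentage points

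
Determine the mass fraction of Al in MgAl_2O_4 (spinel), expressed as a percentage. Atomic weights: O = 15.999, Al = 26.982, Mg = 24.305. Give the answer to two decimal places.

Formula mass = 1*24.305 + 2*26.982 + 4*15.999 = 142.265 g/mol, of which 53.964 g is Al.
So Al makes up 53.964/142.265 = 0.3793 of the mass, i.e. 37.93%.

37.93 weight percent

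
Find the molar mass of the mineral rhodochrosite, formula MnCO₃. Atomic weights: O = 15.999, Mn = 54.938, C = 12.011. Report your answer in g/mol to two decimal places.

114.95 g/mol

Mn: 1 × 54.938 = 54.9380
C: 1 × 12.011 = 12.0110
O: 3 × 15.999 = 47.9970
Summing the contributions gives the formula mass.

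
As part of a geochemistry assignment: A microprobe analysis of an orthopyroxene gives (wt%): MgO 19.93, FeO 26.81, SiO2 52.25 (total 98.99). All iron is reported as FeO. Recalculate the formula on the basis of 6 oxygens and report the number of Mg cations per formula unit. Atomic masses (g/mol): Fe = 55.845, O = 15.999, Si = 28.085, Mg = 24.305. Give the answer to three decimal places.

1.138 Mg apfu

19.93 wt% MgO ÷ 40.304 g/mol = 0.49449 mol, giving 0.49449 Mg and 0.49449 O.
26.81 wt% FeO ÷ 71.844 g/mol = 0.37317 mol, giving 0.37317 Fe and 0.37317 O.
52.25 wt% SiO2 ÷ 60.083 g/mol = 0.86963 mol, giving 0.86963 Si and 1.73926 O.
Oxygen sums to 2.60692; scaling by 6/2.60692 = 2.30157 puts the formula on 6 O.
Mg: 0.49449 × 2.30157 = 1.138 atoms per formula unit.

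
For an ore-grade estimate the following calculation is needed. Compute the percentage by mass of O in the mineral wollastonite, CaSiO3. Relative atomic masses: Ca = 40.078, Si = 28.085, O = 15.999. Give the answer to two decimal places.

M(CaSiO3) = 116.160 g/mol.
O contributes 3 × 15.999 = 47.997 g per mole.
47.997/116.160 = 0.4132 → 41.32%.

41.32 wt%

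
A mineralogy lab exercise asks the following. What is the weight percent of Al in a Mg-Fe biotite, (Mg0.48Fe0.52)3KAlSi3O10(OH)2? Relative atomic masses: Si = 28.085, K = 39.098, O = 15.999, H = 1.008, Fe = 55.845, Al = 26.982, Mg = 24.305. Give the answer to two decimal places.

5.78 weight percent

Formula mass = 1.44×24.305 + 1.56×55.845 + 1×39.098 + 1×26.982 + 3×28.085 + 12×15.999 + 2×1.008 = 466.456 g/mol, of which 26.982 g is Al.
So Al makes up 26.982/466.456 = 0.0578 of the mass, i.e. 5.78%.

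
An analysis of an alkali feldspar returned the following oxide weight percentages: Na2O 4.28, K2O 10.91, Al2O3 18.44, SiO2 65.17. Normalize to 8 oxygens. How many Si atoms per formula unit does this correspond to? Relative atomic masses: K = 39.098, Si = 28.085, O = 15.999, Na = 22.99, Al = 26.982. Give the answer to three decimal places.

2.996 Si apfu

Na2O (M=61.979): mol = 0.06906; Na = 0.13812, O = 0.06906.
K2O (M=94.195): mol = 0.11582; K = 0.23164, O = 0.11582.
Al2O3 (M=101.961): mol = 0.18085; Al = 0.36170, O = 0.54255.
SiO2 (M=60.083): mol = 1.08467; Si = 1.08467, O = 2.16934.
ΣO = 2.89677; factor = 8/ΣO = 2.76170.
Si apfu = 1.08467 × 2.76170 = 2.996.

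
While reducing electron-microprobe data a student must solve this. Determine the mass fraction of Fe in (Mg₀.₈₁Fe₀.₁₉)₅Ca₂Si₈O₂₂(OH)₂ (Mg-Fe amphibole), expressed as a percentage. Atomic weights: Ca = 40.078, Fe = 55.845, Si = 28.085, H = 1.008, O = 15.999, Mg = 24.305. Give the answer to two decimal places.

M((Mg₀.₈₁Fe₀.₁₉)₅Ca₂Si₈O₂₂(OH)₂) = 842.316 g/mol.
Fe contributes 0.95 × 55.845 = 53.053 g per mole.
53.053/842.316 = 0.0630 → 6.30%.

6.30 wt%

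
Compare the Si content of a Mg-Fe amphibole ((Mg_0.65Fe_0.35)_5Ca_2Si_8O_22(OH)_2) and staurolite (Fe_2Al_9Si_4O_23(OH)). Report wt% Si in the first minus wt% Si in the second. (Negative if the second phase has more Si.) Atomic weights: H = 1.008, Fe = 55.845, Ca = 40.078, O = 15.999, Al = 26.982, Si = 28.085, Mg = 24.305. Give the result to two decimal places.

M((Mg_0.65Fe_0.35)_5Ca_2Si_8O_22(OH)_2) = 867.548 g/mol, so wt% Si = 224.680/867.548 × 100 = 25.90%.
M(Fe_2Al_9Si_4O_23(OH)) = 851.852 g/mol, so wt% Si = 112.340/851.852 × 100 = 13.19%.
25.90 − 13.19 = 12.71 pp.

12.71 percentage points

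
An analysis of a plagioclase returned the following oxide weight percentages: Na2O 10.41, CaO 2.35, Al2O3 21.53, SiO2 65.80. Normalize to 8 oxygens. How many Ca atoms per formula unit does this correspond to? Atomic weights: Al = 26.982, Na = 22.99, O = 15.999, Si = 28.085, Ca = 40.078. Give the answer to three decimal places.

0.111 Ca apfu

10.41 wt% Na2O ÷ 61.979 g/mol = 0.16796 mol, giving 0.33592 Na and 0.16796 O.
2.35 wt% CaO ÷ 56.077 g/mol = 0.04191 mol, giving 0.04191 Ca and 0.04191 O.
21.53 wt% Al2O3 ÷ 101.961 g/mol = 0.21116 mol, giving 0.42232 Al and 0.63348 O.
65.80 wt% SiO2 ÷ 60.083 g/mol = 1.09515 mol, giving 1.09515 Si and 2.19030 O.
Oxygen sums to 3.03365; scaling by 8/3.03365 = 2.63709 puts the formula on 8 O.
Ca: 0.04191 × 2.63709 = 0.111 atoms per formula unit.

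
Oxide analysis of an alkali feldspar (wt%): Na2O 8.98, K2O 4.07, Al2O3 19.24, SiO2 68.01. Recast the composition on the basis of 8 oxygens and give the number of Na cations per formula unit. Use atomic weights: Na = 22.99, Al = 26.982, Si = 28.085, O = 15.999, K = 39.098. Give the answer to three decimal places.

0.768 Na apfu

Na2O: 8.98/61.979 = 0.14489 mol → 0.28978 mol Na, 0.14489 mol O.
K2O: 4.07/94.195 = 0.04321 mol → 0.08642 mol K, 0.04321 mol O.
Al2O3: 19.24/101.961 = 0.18870 mol → 0.37740 mol Al, 0.56610 mol O.
SiO2: 68.01/60.083 = 1.13193 mol → 1.13193 mol Si, 2.26386 mol O.
Total oxygen = 3.01806 mol. Normalization factor = 8/3.01806 = 2.65071.
Na per 8 O = 0.28978 × 2.65071 = 0.768.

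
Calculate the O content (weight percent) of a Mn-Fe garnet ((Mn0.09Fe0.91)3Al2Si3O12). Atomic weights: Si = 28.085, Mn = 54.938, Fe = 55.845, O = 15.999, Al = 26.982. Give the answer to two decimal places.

38.59 weight percent

M((Mn0.09Fe0.91)3Al2Si3O12) = 497.497 g/mol.
O contributes 12 × 15.999 = 191.988 g per mole.
191.988/497.497 = 0.3859 → 38.59%.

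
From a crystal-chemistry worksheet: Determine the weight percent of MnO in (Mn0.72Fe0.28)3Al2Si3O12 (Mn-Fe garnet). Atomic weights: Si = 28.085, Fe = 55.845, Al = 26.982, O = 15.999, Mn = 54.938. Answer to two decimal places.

Formula mass = 495.783 g/mol.
2.16 Mn → 2.1600 mol MnO per formula unit; M(MnO) = 70.937, so MnO mass = 153.224 g.
153.224/495.783 × 100 = 30.91 wt%.

30.91 wt%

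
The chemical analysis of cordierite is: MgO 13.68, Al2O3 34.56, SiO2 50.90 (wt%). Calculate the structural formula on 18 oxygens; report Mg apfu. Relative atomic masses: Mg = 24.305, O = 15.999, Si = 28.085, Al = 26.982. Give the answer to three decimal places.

MgO (M=40.304): mol = 0.33942; Mg = 0.33942, O = 0.33942.
Al2O3 (M=101.961): mol = 0.33895; Al = 0.67790, O = 1.01685.
SiO2 (M=60.083): mol = 0.84716; Si = 0.84716, O = 1.69432.
ΣO = 3.05059; factor = 18/ΣO = 5.90050.
Mg apfu = 0.33942 × 5.90050 = 2.003.

2.003 Mg apfu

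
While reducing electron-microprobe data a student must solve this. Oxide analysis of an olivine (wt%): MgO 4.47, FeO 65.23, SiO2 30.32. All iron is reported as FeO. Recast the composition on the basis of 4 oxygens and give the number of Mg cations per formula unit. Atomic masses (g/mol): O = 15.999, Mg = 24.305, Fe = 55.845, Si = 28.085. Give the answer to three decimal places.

MgO: 4.47/40.304 = 0.11091 mol → 0.11091 mol Mg, 0.11091 mol O.
FeO: 65.23/71.844 = 0.90794 mol → 0.90794 mol Fe, 0.90794 mol O.
SiO2: 30.32/60.083 = 0.50464 mol → 0.50464 mol Si, 1.00928 mol O.
Total oxygen = 2.02813 mol. Normalization factor = 4/2.02813 = 1.97226.
Mg per 4 O = 0.11091 × 1.97226 = 0.219.

0.219 Mg apfu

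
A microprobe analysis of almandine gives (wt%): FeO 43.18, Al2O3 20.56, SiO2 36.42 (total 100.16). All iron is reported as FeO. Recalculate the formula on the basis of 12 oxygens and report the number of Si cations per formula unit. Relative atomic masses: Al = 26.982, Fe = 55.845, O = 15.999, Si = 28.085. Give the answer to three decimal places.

3.008 Si apfu

FeO (M=71.844): mol = 0.60102; Fe = 0.60102, O = 0.60102.
Al2O3 (M=101.961): mol = 0.20165; Al = 0.40330, O = 0.60495.
SiO2 (M=60.083): mol = 0.60616; Si = 0.60616, O = 1.21232.
ΣO = 2.41829; factor = 12/ΣO = 4.96218.
Si apfu = 0.60616 × 4.96218 = 3.008.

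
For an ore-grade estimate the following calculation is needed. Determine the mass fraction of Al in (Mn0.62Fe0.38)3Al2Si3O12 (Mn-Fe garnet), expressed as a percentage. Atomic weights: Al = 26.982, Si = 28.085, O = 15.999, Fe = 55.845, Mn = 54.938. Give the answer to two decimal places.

Molar mass of (Mn0.62Fe0.38)3Al2Si3O12: 1.86*54.938 + 1.14*55.845 + 2*26.982 + 3*28.085 + 12*15.999 = 496.055 g/mol.
Mass of Al per formula unit: 2 × 26.982 = 53.964 g.
Weight fraction Al = 53.964 / 496.055 = 0.1088.

10.88 mass %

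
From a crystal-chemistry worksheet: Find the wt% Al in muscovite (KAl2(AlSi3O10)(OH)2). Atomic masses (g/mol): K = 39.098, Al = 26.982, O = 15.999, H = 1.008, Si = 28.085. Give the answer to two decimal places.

20.32 mass %

Formula mass = 1*39.098 + 3*26.982 + 3*28.085 + 12*15.999 + 2*1.008 = 398.303 g/mol, of which 80.946 g is Al.
So Al makes up 80.946/398.303 = 0.2032 of the mass, i.e. 20.32%.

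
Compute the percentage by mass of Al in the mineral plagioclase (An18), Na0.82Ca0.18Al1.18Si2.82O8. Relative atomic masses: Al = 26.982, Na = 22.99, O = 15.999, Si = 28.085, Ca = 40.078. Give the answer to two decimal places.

Formula mass = 0.82×22.99 + 0.18×40.078 + 1.18×26.982 + 2.82×28.085 + 8×15.999 = 265.096 g/mol, of which 31.839 g is Al.
So Al makes up 31.839/265.096 = 0.1201 of the mass, i.e. 12.01%.

12.01 weight percent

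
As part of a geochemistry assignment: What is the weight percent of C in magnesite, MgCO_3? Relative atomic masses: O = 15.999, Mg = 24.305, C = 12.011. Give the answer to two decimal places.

Formula mass = 1·24.305 + 1·12.011 + 3·15.999 = 84.313 g/mol, of which 12.011 g is C.
So C makes up 12.011/84.313 = 0.1425 of the mass, i.e. 14.25%.

14.25 mass %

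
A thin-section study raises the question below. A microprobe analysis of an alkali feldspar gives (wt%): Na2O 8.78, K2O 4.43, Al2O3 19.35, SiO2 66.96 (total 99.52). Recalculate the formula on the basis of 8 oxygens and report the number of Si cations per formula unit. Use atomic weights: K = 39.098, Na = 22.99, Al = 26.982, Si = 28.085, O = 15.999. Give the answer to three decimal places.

8.78 wt% Na2O ÷ 61.979 g/mol = 0.14166 mol, giving 0.28332 Na and 0.14166 O.
4.43 wt% K2O ÷ 94.195 g/mol = 0.04703 mol, giving 0.09406 K and 0.04703 O.
19.35 wt% Al2O3 ÷ 101.961 g/mol = 0.18978 mol, giving 0.37956 Al and 0.56934 O.
66.96 wt% SiO2 ÷ 60.083 g/mol = 1.11446 mol, giving 1.11446 Si and 2.22892 O.
Oxygen sums to 2.98695; scaling by 8/2.98695 = 2.67832 puts the formula on 8 O.
Si: 1.11446 × 2.67832 = 2.985 atoms per formula unit.

2.985 Si apfu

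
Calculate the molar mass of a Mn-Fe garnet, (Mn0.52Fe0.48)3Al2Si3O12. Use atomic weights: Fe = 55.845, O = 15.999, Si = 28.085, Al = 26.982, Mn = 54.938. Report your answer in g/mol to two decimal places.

496.33 g/mol

Mn: 1.56 × 54.938 = 85.7033
Fe: 1.44 × 55.845 = 80.4168
Al: 2 × 26.982 = 53.9640
Si: 3 × 28.085 = 84.2550
O: 12 × 15.999 = 191.9880
Summing the contributions gives the formula mass.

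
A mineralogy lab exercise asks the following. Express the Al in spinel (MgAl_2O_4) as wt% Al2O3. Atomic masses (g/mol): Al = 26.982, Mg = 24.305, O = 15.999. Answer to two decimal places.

Molar mass of MgAl_2O_4 = 1*24.305 + 2*26.982 + 4*15.999 = 142.265 g/mol.
Each formula unit contains 2 Al, equivalent to 2/2 = 1.0000 mol Al2O3.
M(Al2O3) = 2×26.982 + 3×15.999 = 101.961 g/mol.
Mass of Al2O3 per formula unit = 1.0000 × 101.961 = 101.961 g.
Al2O3 wt% = 101.961 / 142.265 × 100 = 71.67%.

71.67 wt%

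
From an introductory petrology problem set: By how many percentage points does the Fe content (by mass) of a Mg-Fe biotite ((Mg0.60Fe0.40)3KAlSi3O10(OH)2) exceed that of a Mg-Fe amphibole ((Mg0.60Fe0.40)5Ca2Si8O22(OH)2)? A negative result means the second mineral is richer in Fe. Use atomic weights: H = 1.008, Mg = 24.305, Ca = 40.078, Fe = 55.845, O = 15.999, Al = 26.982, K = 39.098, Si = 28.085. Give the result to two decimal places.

M((Mg0.60Fe0.40)3KAlSi3O10(OH)2) = 455.102 g/mol, so wt% Fe = 67.014/455.102 × 100 = 14.73%.
M((Mg0.60Fe0.40)5Ca2Si8O22(OH)2) = 875.433 g/mol, so wt% Fe = 111.690/875.433 × 100 = 12.76%.
14.73 − 12.76 = 1.97 pp.

1.97 percentage points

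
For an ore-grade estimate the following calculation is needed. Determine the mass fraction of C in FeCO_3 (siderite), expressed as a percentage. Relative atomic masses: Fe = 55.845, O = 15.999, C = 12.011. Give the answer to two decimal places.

10.37 weight percent

Molar mass of FeCO_3: 1×55.845 + 1×12.011 + 3×15.999 = 115.853 g/mol.
Mass of C per formula unit: 1 × 12.011 = 12.011 g.
Weight fraction C = 12.011 / 115.853 = 0.1037.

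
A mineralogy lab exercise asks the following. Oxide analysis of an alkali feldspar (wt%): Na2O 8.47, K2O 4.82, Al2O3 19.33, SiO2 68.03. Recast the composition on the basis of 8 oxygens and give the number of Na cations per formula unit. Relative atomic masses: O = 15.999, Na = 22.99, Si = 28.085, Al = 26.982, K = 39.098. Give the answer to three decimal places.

0.724 Na apfu

8.47 wt% Na2O ÷ 61.979 g/mol = 0.13666 mol, giving 0.27332 Na and 0.13666 O.
4.82 wt% K2O ÷ 94.195 g/mol = 0.05117 mol, giving 0.10234 K and 0.05117 O.
19.33 wt% Al2O3 ÷ 101.961 g/mol = 0.18958 mol, giving 0.37916 Al and 0.56874 O.
68.03 wt% SiO2 ÷ 60.083 g/mol = 1.13227 mol, giving 1.13227 Si and 2.26454 O.
Oxygen sums to 3.02111; scaling by 8/3.02111 = 2.64803 puts the formula on 8 O.
Na: 0.27332 × 2.64803 = 0.724 atoms per formula unit.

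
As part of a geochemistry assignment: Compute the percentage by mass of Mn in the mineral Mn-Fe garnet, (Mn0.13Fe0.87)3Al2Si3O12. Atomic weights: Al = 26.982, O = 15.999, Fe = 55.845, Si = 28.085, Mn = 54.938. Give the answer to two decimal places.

M((Mn0.13Fe0.87)3Al2Si3O12) = 497.388 g/mol.
Mn contributes 0.39 × 54.938 = 21.426 g per mole.
21.426/497.388 = 0.0431 → 4.31%.

4.31 wt%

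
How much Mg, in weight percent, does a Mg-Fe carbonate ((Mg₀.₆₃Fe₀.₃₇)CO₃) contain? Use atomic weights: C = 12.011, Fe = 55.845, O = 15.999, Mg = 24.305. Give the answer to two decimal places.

15.95 weight percent

Formula mass = 0.63×24.305 + 0.37×55.845 + 1×12.011 + 3×15.999 = 95.983 g/mol, of which 15.312 g is Mg.
So Mg makes up 15.312/95.983 = 0.1595 of the mass, i.e. 15.95%.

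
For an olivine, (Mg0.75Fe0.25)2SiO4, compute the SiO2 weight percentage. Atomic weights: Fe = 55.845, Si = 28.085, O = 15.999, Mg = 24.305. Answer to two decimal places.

38.40 wt%

Formula mass = 156.461 g/mol.
1 Si → 1.0000 mol SiO2 per formula unit; M(SiO2) = 60.083, so SiO2 mass = 60.083 g.
60.083/156.461 × 100 = 38.40 wt%.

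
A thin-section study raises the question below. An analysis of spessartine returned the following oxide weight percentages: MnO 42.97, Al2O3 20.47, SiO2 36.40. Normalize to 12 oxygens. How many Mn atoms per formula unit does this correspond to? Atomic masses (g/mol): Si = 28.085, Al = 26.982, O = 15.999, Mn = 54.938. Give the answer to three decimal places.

42.97 wt% MnO ÷ 70.937 g/mol = 0.60575 mol, giving 0.60575 Mn and 0.60575 O.
20.47 wt% Al2O3 ÷ 101.961 g/mol = 0.20076 mol, giving 0.40152 Al and 0.60228 O.
36.40 wt% SiO2 ÷ 60.083 g/mol = 0.60583 mol, giving 0.60583 Si and 1.21166 O.
Oxygen sums to 2.41969; scaling by 12/2.41969 = 4.95931 puts the formula on 12 O.
Mn: 0.60575 × 4.95931 = 3.004 atoms per formula unit.

3.004 Mn apfu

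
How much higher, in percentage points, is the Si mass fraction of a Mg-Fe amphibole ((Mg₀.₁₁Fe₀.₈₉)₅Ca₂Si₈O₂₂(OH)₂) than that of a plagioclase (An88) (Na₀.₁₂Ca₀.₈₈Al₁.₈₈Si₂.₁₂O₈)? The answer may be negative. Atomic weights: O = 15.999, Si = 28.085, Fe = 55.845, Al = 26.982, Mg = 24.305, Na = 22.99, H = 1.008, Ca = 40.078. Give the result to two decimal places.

Si in (Mg₀.₁₁Fe₀.₈₉)₅Ca₂Si₈O₂₂(OH)₂: molar mass 952.706 g/mol; 8×28.085 = 224.680 g → 23.58 wt%.
Si in Na₀.₁₂Ca₀.₈₈Al₁.₈₈Si₂.₁₂O₈: molar mass 276.286 g/mol; 2.12×28.085 = 59.540 g → 21.55 wt%.
Difference = 23.58 − 21.55 = 2.03 percentage points.

2.03 percentage points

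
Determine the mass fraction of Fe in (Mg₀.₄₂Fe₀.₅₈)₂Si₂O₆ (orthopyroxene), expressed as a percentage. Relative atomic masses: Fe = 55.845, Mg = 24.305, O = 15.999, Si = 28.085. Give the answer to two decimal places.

27.29 mass %

Formula mass = 0.84×24.305 + 1.16×55.845 + 2×28.085 + 6×15.999 = 237.360 g/mol, of which 64.780 g is Fe.
So Fe makes up 64.780/237.360 = 0.2729 of the mass, i.e. 27.29%.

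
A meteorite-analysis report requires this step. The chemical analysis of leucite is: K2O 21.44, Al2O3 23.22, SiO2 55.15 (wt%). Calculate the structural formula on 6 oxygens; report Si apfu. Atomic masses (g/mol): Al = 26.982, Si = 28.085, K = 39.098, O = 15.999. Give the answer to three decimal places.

2.005 Si apfu

K2O: 21.44/94.195 = 0.22761 mol → 0.45522 mol K, 0.22761 mol O.
Al2O3: 23.22/101.961 = 0.22773 mol → 0.45546 mol Al, 0.68319 mol O.
SiO2: 55.15/60.083 = 0.91790 mol → 0.91790 mol Si, 1.83580 mol O.
Total oxygen = 2.74660 mol. Normalization factor = 6/2.74660 = 2.18452.
Si per 6 O = 0.91790 × 2.18452 = 2.005.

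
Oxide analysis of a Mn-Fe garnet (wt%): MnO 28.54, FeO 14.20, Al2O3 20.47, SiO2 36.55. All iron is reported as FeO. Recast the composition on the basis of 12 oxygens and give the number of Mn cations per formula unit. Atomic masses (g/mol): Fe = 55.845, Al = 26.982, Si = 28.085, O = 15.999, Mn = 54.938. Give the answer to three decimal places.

1.996 Mn apfu

MnO (M=70.937): mol = 0.40233; Mn = 0.40233, O = 0.40233.
FeO (M=71.844): mol = 0.19765; Fe = 0.19765, O = 0.19765.
Al2O3 (M=101.961): mol = 0.20076; Al = 0.40152, O = 0.60228.
SiO2 (M=60.083): mol = 0.60833; Si = 0.60833, O = 1.21666.
ΣO = 2.41892; factor = 12/ΣO = 4.96089.
Mn apfu = 0.40233 × 4.96089 = 1.996.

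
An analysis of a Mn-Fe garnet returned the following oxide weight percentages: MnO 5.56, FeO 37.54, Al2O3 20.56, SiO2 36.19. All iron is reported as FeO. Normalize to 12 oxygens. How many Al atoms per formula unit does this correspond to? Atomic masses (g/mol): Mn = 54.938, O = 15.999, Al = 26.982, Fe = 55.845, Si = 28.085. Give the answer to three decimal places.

MnO (M=70.937): mol = 0.07838; Mn = 0.07838, O = 0.07838.
FeO (M=71.844): mol = 0.52252; Fe = 0.52252, O = 0.52252.
Al2O3 (M=101.961): mol = 0.20165; Al = 0.40330, O = 0.60495.
SiO2 (M=60.083): mol = 0.60233; Si = 0.60233, O = 1.20466.
ΣO = 2.41051; factor = 12/ΣO = 4.97820.
Al apfu = 0.40330 × 4.97820 = 2.008.

2.008 Al apfu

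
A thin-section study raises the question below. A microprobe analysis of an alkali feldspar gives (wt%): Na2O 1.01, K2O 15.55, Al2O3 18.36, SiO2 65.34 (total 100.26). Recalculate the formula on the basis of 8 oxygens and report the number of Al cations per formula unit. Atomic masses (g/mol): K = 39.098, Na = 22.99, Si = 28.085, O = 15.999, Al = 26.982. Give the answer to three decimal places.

0.995 Al apfu

Na2O (M=61.979): mol = 0.01630; Na = 0.03260, O = 0.01630.
K2O (M=94.195): mol = 0.16508; K = 0.33016, O = 0.16508.
Al2O3 (M=101.961): mol = 0.18007; Al = 0.36014, O = 0.54021.
SiO2 (M=60.083): mol = 1.08750; Si = 1.08750, O = 2.17500.
ΣO = 2.89659; factor = 8/ΣO = 2.76187.
Al apfu = 0.36014 × 2.76187 = 0.995.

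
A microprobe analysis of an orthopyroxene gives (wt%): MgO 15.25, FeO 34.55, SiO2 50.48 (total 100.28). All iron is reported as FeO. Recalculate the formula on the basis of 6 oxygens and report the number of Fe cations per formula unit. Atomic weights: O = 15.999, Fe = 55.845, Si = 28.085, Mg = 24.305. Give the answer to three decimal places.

MgO: 15.25/40.304 = 0.37837 mol → 0.37837 mol Mg, 0.37837 mol O.
FeO: 34.55/71.844 = 0.48090 mol → 0.48090 mol Fe, 0.48090 mol O.
SiO2: 50.48/60.083 = 0.84017 mol → 0.84017 mol Si, 1.68034 mol O.
Total oxygen = 2.53961 mol. Normalization factor = 6/2.53961 = 2.36257.
Fe per 6 O = 0.48090 × 2.36257 = 1.136.

1.136 Fe apfu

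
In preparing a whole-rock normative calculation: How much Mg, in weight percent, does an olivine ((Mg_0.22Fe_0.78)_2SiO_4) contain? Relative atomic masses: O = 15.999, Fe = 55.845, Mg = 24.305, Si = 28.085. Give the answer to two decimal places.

5.63 weight percent

M((Mg_0.22Fe_0.78)_2SiO_4) = 189.893 g/mol.
Mg contributes 0.44 × 24.305 = 10.694 g per mole.
10.694/189.893 = 0.0563 → 5.63%.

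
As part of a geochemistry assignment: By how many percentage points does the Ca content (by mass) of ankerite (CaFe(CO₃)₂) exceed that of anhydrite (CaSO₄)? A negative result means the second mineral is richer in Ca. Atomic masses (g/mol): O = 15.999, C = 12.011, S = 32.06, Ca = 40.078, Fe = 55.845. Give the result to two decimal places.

-10.88 percentage points

M(CaFe(CO₃)₂) = 215.939 g/mol, so wt% Ca = 40.078/215.939 × 100 = 18.56%.
M(CaSO₄) = 136.134 g/mol, so wt% Ca = 40.078/136.134 × 100 = 29.44%.
18.56 − 29.44 = -10.88 pp.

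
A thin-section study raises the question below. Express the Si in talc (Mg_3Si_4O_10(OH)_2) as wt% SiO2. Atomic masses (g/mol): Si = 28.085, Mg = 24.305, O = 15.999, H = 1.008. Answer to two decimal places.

63.37 wt%

Formula mass = 379.259 g/mol.
4 Si → 4.0000 mol SiO2 per formula unit; M(SiO2) = 60.083, so SiO2 mass = 240.332 g.
240.332/379.259 × 100 = 63.37 wt%.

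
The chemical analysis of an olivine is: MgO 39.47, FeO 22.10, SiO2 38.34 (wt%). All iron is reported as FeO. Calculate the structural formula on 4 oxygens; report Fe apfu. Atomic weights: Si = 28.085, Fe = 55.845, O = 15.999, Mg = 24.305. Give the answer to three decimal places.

MgO (M=40.304): mol = 0.97931; Mg = 0.97931, O = 0.97931.
FeO (M=71.844): mol = 0.30761; Fe = 0.30761, O = 0.30761.
SiO2 (M=60.083): mol = 0.63812; Si = 0.63812, O = 1.27624.
ΣO = 2.56316; factor = 4/ΣO = 1.56057.
Fe apfu = 0.30761 × 1.56057 = 0.480.

0.480 Fe apfu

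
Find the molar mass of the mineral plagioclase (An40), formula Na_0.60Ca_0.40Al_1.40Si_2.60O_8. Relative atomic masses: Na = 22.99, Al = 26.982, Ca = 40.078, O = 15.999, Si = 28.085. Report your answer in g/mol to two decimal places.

M = 0.60*22.99 + 0.40*40.078 + 1.40*26.982 + 2.60*28.085 + 8*15.999

268.61 g/mol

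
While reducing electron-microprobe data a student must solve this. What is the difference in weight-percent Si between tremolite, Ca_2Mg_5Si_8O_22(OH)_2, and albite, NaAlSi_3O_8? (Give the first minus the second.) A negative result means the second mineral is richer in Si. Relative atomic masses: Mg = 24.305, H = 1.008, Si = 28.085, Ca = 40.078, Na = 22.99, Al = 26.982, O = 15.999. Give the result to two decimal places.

-4.47 percentage points

M(Ca_2Mg_5Si_8O_22(OH)_2) = 812.353 g/mol, so wt% Si = 224.680/812.353 × 100 = 27.66%.
M(NaAlSi_3O_8) = 262.219 g/mol, so wt% Si = 84.255/262.219 × 100 = 32.13%.
27.66 − 32.13 = -4.47 pp.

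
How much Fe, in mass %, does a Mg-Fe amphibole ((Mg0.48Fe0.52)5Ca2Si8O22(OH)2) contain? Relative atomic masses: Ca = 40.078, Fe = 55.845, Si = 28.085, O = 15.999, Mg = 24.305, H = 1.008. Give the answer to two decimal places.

16.23 mass %

M((Mg0.48Fe0.52)5Ca2Si8O22(OH)2) = 894.357 g/mol.
Fe contributes 2.60 × 55.845 = 145.197 g per mole.
145.197/894.357 = 0.1623 → 16.23%.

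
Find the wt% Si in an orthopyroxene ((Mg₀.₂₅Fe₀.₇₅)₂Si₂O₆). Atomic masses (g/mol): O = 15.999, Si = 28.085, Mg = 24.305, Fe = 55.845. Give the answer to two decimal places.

Molar mass of (Mg₀.₂₅Fe₀.₇₅)₂Si₂O₆: 0.50*24.305 + 1.50*55.845 + 2*28.085 + 6*15.999 = 248.084 g/mol.
Mass of Si per formula unit: 2 × 28.085 = 56.170 g.
Weight fraction Si = 56.170 / 248.084 = 0.2264.

22.64 weight percent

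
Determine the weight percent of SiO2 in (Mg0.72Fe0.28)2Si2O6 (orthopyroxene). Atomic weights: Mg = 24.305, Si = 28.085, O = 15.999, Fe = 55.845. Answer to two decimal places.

M((Mg0.72Fe0.28)2Si2O6) = 218.436 g/mol; M(SiO2) = 60.083 g/mol.
Moles SiO2 per formula unit = 2 Si ÷ 1 = 2.0000.
SiO2 fraction = (2.0000 × 60.083) / 218.436 = 120.166/218.436 = 0.5501.

55.01 wt%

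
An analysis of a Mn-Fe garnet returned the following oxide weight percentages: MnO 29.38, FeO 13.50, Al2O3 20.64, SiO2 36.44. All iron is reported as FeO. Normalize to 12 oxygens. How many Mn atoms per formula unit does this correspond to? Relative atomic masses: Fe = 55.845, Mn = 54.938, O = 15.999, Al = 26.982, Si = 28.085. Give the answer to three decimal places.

2.052 Mn apfu

29.38 wt% MnO ÷ 70.937 g/mol = 0.41417 mol, giving 0.41417 Mn and 0.41417 O.
13.50 wt% FeO ÷ 71.844 g/mol = 0.18791 mol, giving 0.18791 Fe and 0.18791 O.
20.64 wt% Al2O3 ÷ 101.961 g/mol = 0.20243 mol, giving 0.40486 Al and 0.60729 O.
36.44 wt% SiO2 ÷ 60.083 g/mol = 0.60649 mol, giving 0.60649 Si and 1.21298 O.
Oxygen sums to 2.42235; scaling by 12/2.42235 = 4.95387 puts the formula on 12 O.
Mn: 0.41417 × 4.95387 = 2.052 atoms per formula unit.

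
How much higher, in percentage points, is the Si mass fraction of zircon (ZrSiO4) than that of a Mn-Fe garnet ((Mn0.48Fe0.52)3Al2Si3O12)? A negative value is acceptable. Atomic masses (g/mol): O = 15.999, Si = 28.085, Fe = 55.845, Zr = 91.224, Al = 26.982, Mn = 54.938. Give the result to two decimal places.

M(ZrSiO4) = 183.305 g/mol, so wt% Si = 28.085/183.305 × 100 = 15.32%.
M((Mn0.48Fe0.52)3Al2Si3O12) = 496.436 g/mol, so wt% Si = 84.255/496.436 × 100 = 16.97%.
15.32 − 16.97 = -1.65 pp.

-1.65 percentage points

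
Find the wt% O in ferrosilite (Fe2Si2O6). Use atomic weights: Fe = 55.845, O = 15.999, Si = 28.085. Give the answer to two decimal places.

36.38 wt%

Formula mass = 2×55.845 + 2×28.085 + 6×15.999 = 263.854 g/mol, of which 95.994 g is O.
So O makes up 95.994/263.854 = 0.3638 of the mass, i.e. 36.38%.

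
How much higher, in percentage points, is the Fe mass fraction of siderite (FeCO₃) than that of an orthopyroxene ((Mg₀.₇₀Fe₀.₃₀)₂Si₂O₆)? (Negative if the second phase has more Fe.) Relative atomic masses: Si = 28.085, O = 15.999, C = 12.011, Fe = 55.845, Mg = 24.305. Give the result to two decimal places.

32.95 percentage points

M(FeCO₃) = 115.853 g/mol, so wt% Fe = 55.845/115.853 × 100 = 48.20%.
M((Mg₀.₇₀Fe₀.₃₀)₂Si₂O₆) = 219.698 g/mol, so wt% Fe = 33.507/219.698 × 100 = 15.25%.
48.20 − 15.25 = 32.95 pp.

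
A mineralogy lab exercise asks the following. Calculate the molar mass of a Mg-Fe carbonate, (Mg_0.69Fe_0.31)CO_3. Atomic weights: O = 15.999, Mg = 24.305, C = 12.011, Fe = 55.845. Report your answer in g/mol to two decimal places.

94.09 g/mol

The formula mass is the sum 0.69*24.305 + 0.31*55.845 + 1*12.011 + 3*15.999.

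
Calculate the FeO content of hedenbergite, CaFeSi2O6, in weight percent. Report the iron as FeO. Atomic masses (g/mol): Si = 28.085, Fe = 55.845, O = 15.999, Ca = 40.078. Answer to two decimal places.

Molar mass of CaFeSi2O6 = 1×40.078 + 1×55.845 + 2×28.085 + 6×15.999 = 248.087 g/mol.
Each formula unit contains 1 Fe, equivalent to 1/1 = 1.0000 mol FeO.
M(FeO) = 1×55.845 + 1×15.999 = 71.844 g/mol.
Mass of FeO per formula unit = 1.0000 × 71.844 = 71.844 g.
FeO wt% = 71.844 / 248.087 × 100 = 28.96%.

28.96 wt%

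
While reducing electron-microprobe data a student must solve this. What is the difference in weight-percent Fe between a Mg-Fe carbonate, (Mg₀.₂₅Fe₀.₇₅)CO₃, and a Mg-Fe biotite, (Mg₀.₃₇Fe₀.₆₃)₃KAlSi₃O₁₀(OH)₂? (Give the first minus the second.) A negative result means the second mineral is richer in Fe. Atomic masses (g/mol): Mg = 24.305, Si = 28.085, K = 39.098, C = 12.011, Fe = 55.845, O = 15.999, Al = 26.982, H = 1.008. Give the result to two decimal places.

First mineral: 41.884 g Fe in 107.968 g formula = 38.79 wt% Fe.
Second mineral: 105.547 g Fe in 476.865 g formula = 22.13 wt% Fe.
38.79% − 22.13% gives a difference of 16.66 percentage points.

16.66 percentage points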